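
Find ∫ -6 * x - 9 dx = -3*x^2 - 9*x + C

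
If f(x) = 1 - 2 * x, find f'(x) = -2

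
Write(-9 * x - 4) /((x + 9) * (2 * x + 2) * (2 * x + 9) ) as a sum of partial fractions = -73/(63*(2*x + 9)) + 77/(144*(x + 9)) + 5/(112*(x + 1))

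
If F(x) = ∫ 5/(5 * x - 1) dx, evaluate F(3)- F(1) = -log(4) + log(14)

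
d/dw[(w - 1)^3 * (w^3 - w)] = 6*w^5 - 15*w^4 + 8*w^3 + 6*w^2 - 6*w + 1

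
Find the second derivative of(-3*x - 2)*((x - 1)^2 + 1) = 8 - 18*x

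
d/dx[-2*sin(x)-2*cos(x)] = 2*sin(x) - 2*cos(x)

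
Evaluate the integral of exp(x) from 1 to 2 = -E + exp(2)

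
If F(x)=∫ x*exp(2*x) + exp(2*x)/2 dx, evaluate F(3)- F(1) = -exp(2)/2 + 3*exp(6)/2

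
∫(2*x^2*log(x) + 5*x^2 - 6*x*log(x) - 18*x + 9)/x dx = (x - 3)^2*(log(x) + 2) + C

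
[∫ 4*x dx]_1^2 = 6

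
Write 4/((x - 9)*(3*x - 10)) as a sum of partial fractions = -12/(17*(3*x - 10)) + 4/(17*(x - 9))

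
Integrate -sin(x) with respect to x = cos(x) + C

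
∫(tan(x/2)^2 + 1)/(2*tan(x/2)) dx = log(3*tan(x/2)) + C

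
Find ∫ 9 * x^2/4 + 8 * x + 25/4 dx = 3*x^3/4 + 4*x^2 + 25*x/4 + C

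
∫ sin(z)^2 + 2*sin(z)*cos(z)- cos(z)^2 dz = -(sin(z) + cos(z))*cos(z) + C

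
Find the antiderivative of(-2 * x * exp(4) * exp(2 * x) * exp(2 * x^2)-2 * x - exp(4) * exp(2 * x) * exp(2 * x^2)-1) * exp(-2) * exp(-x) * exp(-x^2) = -2*sinh(x^2 + x + 2) + C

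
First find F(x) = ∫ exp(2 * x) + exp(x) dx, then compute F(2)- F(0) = -3/2 + exp(2) + exp(4)/2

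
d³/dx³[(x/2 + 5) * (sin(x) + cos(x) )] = x*sin(x)/2 - x*cos(x)/2 + 7*sin(x)/2 - 13*cos(x)/2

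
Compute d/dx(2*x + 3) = 2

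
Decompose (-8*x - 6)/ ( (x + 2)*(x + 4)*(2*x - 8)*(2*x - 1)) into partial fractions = 8/(63*(2*x - 1)) - 13/(144*(x + 4)) + 1/(12*(x + 2)) - 19/(336*(x - 4))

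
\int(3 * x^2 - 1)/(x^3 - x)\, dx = log(3*x^3 - 3*x) + C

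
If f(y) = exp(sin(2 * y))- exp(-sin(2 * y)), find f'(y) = 2*(exp(sin(2*y)) + exp(-sin(2*y)))*cos(2*y)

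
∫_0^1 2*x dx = 1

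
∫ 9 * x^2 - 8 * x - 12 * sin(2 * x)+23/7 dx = 3*x^3 - 4*x^2 + 23*x/7 - 12*sin(x)^2 + C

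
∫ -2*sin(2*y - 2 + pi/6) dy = cos(2*y - 2 + pi/6) + C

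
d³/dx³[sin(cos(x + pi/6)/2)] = sin(x + pi/6)^3*cos(cos(x + pi/6)/2)/8 - 3*sin(x + pi/6)*sin(cos(x + pi/6)/2)*cos(x + pi/6)/4 + sin(x + pi/6)*cos(cos(x + pi/6)/2)/2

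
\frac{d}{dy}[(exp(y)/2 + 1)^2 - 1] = exp(2*y)/2 + exp(y)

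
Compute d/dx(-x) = -1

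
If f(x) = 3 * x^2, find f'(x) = 6*x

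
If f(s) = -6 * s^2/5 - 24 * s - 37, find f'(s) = -12*s/5 - 24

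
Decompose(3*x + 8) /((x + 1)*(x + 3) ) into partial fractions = 1/(2*(x + 3)) + 5/(2*(x + 1))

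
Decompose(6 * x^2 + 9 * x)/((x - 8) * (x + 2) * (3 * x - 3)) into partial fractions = 1/(15*(x + 2)) - 5/(21*(x - 1)) + 76/(35*(x - 8))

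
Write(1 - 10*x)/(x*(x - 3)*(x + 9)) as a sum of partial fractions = 91/(108*(x + 9)) - 29/(36*(x - 3)) - 1/(27*x)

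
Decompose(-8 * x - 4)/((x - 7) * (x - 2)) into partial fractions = 4/(x - 2) - 12/(x - 7)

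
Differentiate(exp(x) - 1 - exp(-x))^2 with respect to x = (2*exp(4*x) - 2*exp(3*x) - 2*exp(x) - 2)*exp(-2*x)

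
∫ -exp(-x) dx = exp(-x) + C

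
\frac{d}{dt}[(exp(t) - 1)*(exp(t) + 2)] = 2*exp(2*t) + exp(t)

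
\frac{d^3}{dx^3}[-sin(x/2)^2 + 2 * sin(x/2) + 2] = sin(x)/2 - cos(x/2)/4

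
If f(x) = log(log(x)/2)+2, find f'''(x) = (2*log(x)^2 + 3*log(x) + 2)/(x^3*log(x)^3)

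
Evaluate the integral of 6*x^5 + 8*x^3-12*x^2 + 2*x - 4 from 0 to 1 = -4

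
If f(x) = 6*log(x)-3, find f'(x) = 6/x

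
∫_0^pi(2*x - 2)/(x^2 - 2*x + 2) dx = -log(2) + log(1 + (-1 + pi)^2)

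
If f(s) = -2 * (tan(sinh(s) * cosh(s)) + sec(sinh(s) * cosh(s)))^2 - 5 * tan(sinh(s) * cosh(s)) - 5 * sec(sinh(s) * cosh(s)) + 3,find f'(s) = -(4*sin(sinh(s)*cosh(s))^2/cos(sinh(s)*cosh(s)) + 5*sin(sinh(s)*cosh(s)) + 8*sin(sinh(s)*cosh(s))/cos(sinh(s)*cosh(s)) + 5 + 4/cos(sinh(s)*cosh(s)))*cosh(2*s)/cos(sinh(s)*cosh(s))^2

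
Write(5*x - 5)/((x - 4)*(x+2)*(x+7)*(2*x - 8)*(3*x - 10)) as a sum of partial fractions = 945/(3968*(3*x - 10)) - 4/(3751*(x + 7)) + 1/(384*(x + 2)) - 235/(2904*(x - 4)) + 5/(88*(x - 4)^2)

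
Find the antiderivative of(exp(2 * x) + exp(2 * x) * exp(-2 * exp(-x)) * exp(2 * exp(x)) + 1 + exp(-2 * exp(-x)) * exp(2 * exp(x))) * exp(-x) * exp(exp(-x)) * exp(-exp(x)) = 2*sinh(2*sinh(x)) + C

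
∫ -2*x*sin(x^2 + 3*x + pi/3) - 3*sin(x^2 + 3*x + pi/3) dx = cos(x^2 + 3*x + pi/3) + C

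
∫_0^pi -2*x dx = -pi^2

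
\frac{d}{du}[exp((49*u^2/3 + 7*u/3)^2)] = 9604*u^3*exp(2401*u^4/9 + 686*u^3/9 + 49*u^2/9)/9 + 686*u^2*exp(2401*u^4/9 + 686*u^3/9 + 49*u^2/9)/3 + 98*u*exp(2401*u^4/9 + 686*u^3/9 + 49*u^2/9)/9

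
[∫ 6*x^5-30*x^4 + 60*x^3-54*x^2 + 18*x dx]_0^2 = 4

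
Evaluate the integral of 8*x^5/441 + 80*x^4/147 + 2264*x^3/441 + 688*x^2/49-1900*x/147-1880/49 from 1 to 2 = -320/147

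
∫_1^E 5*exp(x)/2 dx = -5*E/2 + 5*exp(E)/2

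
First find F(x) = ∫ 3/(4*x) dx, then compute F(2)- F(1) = -3*log(3)/4 + 3*log(6)/4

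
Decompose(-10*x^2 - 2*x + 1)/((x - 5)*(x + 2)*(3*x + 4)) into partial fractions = 127/(38*(3*x + 4)) - 5/(2*(x + 2)) - 37/(19*(x - 5))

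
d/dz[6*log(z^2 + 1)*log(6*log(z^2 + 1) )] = (12*z*log(log(z^2 + 1)) + 12*z + 12*z*log(6))/(z^2 + 1)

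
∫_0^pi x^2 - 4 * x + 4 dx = (-2 + pi)^3/3 + 8/3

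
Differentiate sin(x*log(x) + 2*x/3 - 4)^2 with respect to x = (log(x) + 5/3)*sin(2*(x*log(x) + 2*x/3 - 4))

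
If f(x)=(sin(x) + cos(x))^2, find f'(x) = 2*cos(2*x)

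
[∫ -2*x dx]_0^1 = -1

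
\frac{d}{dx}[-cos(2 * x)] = 2*sin(2*x)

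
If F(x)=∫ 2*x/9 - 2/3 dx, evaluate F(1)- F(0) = -5/9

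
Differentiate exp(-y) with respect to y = -exp(-y)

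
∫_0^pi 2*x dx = pi^2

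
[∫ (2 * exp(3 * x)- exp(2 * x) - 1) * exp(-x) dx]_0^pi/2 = (-1 + exp(pi/2))*(-exp(-pi/2) + exp(pi/2))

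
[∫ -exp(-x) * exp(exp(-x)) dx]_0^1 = -E + exp(exp(-1))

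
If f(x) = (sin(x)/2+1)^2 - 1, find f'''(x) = -sin(2*x) - cos(x)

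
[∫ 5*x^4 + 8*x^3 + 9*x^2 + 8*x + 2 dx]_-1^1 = 12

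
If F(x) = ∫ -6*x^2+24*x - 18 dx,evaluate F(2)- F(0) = -4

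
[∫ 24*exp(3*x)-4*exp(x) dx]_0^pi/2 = -4*exp(pi/2) - 4 + 8*exp(3*pi/2)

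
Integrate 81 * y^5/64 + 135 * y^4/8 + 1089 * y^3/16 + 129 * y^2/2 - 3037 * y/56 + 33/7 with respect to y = 27*y^6/128 + 27*y^5/8 + 1089*y^4/64 + 43*y^3/2 - 3037*y^2/112 + 33*y/7 + C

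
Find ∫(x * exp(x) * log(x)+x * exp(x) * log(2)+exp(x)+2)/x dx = (exp(x) + 2)*log(2*x) + C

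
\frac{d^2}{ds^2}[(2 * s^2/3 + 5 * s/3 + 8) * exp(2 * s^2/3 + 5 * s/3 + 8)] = 32*s^4*exp(2*s^2/3 + 5*s/3 + 8)/27 + 160*s^3*exp(2*s^2/3 + 5*s/3 + 8)/27 + 754*s^2*exp(2*s^2/3 + 5*s/3 + 8)/27 + 1385*s*exp(2*s^2/3 + 5*s/3 + 8)/27 + 358*exp(2*s^2/3 + 5*s/3 + 8)/9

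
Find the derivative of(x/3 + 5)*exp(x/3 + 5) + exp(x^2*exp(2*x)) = 2*x^2*exp(x^2*exp(2*x) + 2*x) + x*exp(x/3 + 5)/9 + 2*x*exp(x^2*exp(2*x) + 2*x) + 2*exp(x/3 + 5)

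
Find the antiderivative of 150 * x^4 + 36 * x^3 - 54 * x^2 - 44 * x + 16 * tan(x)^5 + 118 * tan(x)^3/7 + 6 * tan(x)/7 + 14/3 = 30*x^5 + 9*x^4 - 18*x^3 - 22*x^2 + 14*x/3 + 4*tan(x)^4 + 3*tan(x)^2/7 + C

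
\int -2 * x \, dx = -x^2 + C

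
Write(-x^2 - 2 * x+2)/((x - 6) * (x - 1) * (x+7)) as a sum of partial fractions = -33/(104*(x + 7)) + 1/(40*(x - 1)) - 46/(65*(x - 6))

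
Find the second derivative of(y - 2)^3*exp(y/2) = y^3*exp(y/2)/4 + 3*y^2*exp(y/2)/2 - 3*y*exp(y/2) - 2*exp(y/2)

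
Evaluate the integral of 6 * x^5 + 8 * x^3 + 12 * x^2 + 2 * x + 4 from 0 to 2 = 140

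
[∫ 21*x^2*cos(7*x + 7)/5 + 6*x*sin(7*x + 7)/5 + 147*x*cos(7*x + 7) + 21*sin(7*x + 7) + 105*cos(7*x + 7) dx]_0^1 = -15*sin(7) + 183*sin(14)/5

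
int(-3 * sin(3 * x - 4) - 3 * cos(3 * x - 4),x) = sqrt(2)*cos(3*x - 4 + pi/4) + C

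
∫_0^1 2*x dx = 1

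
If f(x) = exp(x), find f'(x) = exp(x)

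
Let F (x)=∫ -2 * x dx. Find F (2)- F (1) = -3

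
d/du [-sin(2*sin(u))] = -2*cos(u)*cos(2*sin(u))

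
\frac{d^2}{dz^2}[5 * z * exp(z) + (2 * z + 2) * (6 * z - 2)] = 5*z*exp(z) + 10*exp(z) + 24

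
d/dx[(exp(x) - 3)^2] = 2*exp(2*x) - 6*exp(x)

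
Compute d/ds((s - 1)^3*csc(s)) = (s - 1)^2*(-s*cos(s)/sin(s) + 3 + cos(s)/sin(s))/sin(s)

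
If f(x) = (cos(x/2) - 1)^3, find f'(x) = 3*sin(x/2)^3/2 - 3*sin(x/2) + 3*sin(x)/2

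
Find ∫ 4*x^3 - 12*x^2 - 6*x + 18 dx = x^4 - 4*x^3 - 3*x^2 + 18*x + C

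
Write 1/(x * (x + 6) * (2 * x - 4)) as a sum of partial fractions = 1/(96*(x + 6)) + 1/(32*(x - 2)) - 1/(24*x)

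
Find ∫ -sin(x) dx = cos(x) + C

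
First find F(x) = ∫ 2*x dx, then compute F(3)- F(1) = 8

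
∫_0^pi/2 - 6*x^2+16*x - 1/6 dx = -pi^3/4 - pi/12 + 2*pi^2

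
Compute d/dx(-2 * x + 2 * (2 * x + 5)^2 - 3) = 16*x + 38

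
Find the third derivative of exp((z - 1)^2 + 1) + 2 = 8*z^3*exp(z^2 - 2*z + 2) - 24*z^2*exp(z^2 - 2*z + 2) + 36*z*exp(z^2 - 2*z + 2) - 20*exp(z^2 - 2*z + 2)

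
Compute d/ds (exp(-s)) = -exp(-s)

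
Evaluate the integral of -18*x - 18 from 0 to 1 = -27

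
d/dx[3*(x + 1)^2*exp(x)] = 3*x^2*exp(x) + 12*x*exp(x) + 9*exp(x)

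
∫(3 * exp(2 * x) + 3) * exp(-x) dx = 6*sinh(x) + C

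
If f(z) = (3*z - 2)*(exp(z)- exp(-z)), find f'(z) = (3*z*exp(2*z) + 3*z + exp(2*z) - 5)*exp(-z)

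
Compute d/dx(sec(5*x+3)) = 5*tan(5*x + 3)*sec(5*x + 3)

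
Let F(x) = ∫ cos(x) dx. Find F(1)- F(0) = sin(1)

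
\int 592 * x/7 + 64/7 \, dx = 296*x^2/7 + 64*x/7 + C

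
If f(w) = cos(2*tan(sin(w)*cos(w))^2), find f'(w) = 2*(-sin(2*w - 2 + 2/cos(sin(2*w)/2)^2) + sin(2*w + 2 - 2/cos(sin(2*w)/2)^2))*sin(sin(2*w)/2)/cos(sin(2*w)/2)^3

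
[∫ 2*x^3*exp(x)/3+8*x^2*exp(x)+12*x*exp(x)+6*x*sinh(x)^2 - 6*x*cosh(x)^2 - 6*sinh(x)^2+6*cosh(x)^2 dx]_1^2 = -20*E/3 - 3 + 88*exp(2)/3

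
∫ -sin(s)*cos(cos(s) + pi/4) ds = sin(cos(s) + pi/4) + C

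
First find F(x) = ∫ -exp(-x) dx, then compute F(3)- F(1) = -exp(-1) + exp(-3)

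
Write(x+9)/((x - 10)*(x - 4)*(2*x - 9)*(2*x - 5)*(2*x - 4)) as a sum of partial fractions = -23/(90*(2*x - 5)) - 27/(110*(2*x - 9)) + 11/(160*(x - 2)) + 13/(72*(x - 4)) + 19/(15840*(x - 10))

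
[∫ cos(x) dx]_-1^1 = 2*sin(1)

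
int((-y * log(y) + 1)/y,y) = -(y - 1)*(log(y) - 1) + C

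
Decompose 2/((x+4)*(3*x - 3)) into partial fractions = -2/(15*(x + 4)) + 2/(15*(x - 1))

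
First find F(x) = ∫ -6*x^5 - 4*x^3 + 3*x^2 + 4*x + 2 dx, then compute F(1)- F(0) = 3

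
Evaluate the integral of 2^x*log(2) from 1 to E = -2 + 2^E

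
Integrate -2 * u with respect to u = -u^2 + C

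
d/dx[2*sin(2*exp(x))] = 4*exp(x)*cos(2*exp(x))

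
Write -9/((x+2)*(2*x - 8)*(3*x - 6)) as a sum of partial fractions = -1/(16*(x + 2)) + 3/(16*(x - 2)) - 1/(8*(x - 4))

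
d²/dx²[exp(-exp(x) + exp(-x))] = (exp(4*x) - exp(3*x) + 2*exp(2*x) + exp(x) + 1)*exp(-2*x - exp(x) + exp(-x))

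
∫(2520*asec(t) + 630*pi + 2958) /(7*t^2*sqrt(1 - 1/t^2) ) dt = 5*(12*asec(t) + 3*pi + 14)^2/4 + 18*asec(t)/7 + C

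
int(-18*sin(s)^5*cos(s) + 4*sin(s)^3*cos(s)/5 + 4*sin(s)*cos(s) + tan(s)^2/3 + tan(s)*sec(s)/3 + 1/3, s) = -3*sin(s)^6 + sin(s)^4/5 + 2*sin(s)^2 + tan(s)/3 + sec(s)/3 + C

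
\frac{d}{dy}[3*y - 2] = 3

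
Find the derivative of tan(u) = cos(u)^(-2)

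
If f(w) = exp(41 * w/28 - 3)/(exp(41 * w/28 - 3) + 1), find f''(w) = (1681*exp(41*w/28 - 3) - 1681*exp(123*w/28 - 9))/(3136*exp(-9)*exp(123*w/28) + 3136*exp(-3)*exp(41*w/28) + 4704*exp(-6)*exp(41*w/14) + 784*exp(-12)*exp(41*w/7) + 784)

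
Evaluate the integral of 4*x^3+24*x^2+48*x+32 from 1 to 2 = 175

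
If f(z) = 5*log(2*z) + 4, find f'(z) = 5/z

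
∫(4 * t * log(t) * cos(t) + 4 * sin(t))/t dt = 4*log(t)*sin(t) + C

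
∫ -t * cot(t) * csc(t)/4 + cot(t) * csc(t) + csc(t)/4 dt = (t/4 - 1)*csc(t) + C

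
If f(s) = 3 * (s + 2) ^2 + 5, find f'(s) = 6*s + 12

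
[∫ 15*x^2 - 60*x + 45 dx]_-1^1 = 100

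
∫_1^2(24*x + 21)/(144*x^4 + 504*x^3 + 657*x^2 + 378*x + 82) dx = -acot(99) + acot(42)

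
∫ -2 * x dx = -x^2 + C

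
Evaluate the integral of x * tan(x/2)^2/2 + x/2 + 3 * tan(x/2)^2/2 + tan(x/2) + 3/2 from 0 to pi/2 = pi/2 + 3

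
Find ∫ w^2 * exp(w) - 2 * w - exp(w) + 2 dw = (w - 1)^2*(exp(w) - 1) + C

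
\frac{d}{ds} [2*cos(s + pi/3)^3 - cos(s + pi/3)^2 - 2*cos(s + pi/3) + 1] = -6*sin(s + pi/3)*cos(s + pi/3)^2 + 2*sin(s + pi/3) + cos(2*s + pi/6)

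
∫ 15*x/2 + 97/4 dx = 15*x^2/4 + 97*x/4 + C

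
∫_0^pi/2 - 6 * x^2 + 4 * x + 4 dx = (-1 + (-1 + pi/2)^2)*(-pi - 2)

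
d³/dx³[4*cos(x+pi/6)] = 4*sin(x + pi/6)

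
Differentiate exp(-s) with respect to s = -exp(-s)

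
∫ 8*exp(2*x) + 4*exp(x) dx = 4*(exp(x) + 1)*exp(x) + C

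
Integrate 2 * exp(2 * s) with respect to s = exp(2*s) + C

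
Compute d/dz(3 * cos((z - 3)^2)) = 6*(3 - z)*sin(z^2 - 6*z + 9)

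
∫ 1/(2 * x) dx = log(3*x)/2 + C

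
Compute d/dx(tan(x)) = cos(x)^(-2)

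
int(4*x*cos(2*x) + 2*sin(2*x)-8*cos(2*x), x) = (2*x - 4)*sin(2*x) + C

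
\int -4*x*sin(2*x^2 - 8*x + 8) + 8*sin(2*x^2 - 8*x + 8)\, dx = cos(2*(x - 2)^2) + C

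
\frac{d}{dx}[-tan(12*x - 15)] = -12*tan(12*x - 15)^2 - 12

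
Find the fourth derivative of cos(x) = cos(x)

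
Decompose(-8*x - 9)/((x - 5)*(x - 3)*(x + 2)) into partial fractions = 1/(5*(x + 2)) + 33/(10*(x - 3)) - 7/(2*(x - 5))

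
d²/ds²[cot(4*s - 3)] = 32*cos(4*s - 3)/sin(4*s - 3)^3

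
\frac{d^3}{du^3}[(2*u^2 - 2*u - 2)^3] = 960*u^3 - 1440*u^2 + 240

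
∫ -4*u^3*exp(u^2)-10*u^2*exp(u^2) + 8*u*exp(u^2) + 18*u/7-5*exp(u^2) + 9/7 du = 9*u^2/7 + 9*u/7 + (-2*u^2 - 5*u + 6)*exp(u^2) + C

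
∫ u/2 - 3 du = u^2/4 - 3*u + C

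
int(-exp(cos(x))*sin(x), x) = exp(cos(x)) + C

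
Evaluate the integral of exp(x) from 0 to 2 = -1 + exp(2)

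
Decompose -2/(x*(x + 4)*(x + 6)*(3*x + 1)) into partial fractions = 54/(187*(3*x + 1)) + 1/(102*(x + 6)) - 1/(44*(x + 4)) - 1/(12*x)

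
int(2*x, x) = x^2 + C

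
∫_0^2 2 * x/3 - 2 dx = -8/3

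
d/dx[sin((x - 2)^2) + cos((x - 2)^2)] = -2*x*sin(x^2 - 4*x + 4) + 2*x*cos(x^2 - 4*x + 4) + 4*sin(x^2 - 4*x + 4) - 4*cos(x^2 - 4*x + 4)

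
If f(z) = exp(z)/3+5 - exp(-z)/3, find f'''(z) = (exp(2*z) + 1)*exp(-z)/3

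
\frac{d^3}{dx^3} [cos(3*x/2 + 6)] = 27*sin(3*x/2 + 6)/8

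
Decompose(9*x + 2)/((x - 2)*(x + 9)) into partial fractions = 79/(11*(x + 9)) + 20/(11*(x - 2))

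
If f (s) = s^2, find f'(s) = 2*s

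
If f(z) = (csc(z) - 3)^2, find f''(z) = 2*(3 - 2/sin(z) - 6/sin(z)^2 + 3/sin(z)^3)/sin(z)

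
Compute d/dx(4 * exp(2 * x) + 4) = 8*exp(2*x)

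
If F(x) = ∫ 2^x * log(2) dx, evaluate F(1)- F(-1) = 3/2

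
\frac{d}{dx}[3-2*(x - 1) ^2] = 4 - 4*x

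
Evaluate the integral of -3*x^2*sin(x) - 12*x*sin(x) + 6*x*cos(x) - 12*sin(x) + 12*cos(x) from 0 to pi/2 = -12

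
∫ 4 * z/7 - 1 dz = 2*z^2/7 - z + C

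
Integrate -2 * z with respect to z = -z^2 + C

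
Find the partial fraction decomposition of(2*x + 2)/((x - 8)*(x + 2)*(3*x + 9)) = -4/(33*(x + 3)) + 1/(15*(x + 2)) + 3/(55*(x - 8))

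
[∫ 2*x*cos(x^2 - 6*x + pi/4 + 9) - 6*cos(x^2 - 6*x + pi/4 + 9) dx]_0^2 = -sin(pi/4 + 9) + sin(pi/4 + 1)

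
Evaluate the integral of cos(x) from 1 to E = -sin(1) + sin(E)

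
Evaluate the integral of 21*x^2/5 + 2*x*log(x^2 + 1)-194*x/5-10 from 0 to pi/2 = (-3 + pi/10)*(-5 + 3*pi/2 + 7*pi^2/4) - 15 + (1 + pi^2/4)*log(1 + pi^2/4)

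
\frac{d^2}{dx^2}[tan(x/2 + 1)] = tan(x/2 + 1)^3/2 + tan(x/2 + 1)/2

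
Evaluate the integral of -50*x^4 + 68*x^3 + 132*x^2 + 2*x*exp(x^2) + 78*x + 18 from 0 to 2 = exp(4) + 495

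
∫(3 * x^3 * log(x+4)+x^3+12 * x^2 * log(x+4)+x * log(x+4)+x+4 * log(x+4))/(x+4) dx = x*(x^2 + 1)*log(x + 4) + C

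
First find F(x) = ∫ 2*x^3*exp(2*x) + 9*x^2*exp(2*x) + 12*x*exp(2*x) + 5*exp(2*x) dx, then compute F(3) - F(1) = -8*exp(2) + 64*exp(6)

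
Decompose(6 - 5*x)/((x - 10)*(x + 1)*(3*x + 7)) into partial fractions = 159/(148*(3*x + 7)) - 1/(4*(x + 1)) - 4/(37*(x - 10))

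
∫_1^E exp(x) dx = -E + exp(E)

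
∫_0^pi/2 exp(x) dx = -1 + exp(pi/2)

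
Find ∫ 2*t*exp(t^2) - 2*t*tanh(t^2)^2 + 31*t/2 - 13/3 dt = 27*t^2/4 - 13*t/3 + exp(t^2) + tanh(t^2) + C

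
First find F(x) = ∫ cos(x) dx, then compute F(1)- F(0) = sin(1)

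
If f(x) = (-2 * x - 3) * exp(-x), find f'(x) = (2*x + 1)*exp(-x)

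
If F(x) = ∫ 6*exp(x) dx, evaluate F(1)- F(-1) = -6*exp(-1) + 6*E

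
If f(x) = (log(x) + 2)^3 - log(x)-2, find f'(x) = (3*log(x)^2 + 12*log(x) + 11)/x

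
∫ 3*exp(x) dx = 3*exp(x) + C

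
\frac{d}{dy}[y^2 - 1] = 2*y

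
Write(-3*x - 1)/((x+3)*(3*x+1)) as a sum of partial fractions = -1/(x + 3)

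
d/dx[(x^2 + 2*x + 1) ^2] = 4*x^3 + 12*x^2 + 12*x + 4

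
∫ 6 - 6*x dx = -3*x^2 + 6*x + C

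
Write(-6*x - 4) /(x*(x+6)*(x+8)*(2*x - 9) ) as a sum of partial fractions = -248/(4725*(2*x - 9)) - 11/(100*(x + 8)) + 8/(63*(x + 6)) + 1/(108*x)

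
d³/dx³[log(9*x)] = 2/x^3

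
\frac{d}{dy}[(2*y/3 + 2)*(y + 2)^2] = 2*y^2 + 28*y/3 + 32/3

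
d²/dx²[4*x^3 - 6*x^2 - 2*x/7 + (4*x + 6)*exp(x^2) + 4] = 16*x^3*exp(x^2) + 24*x^2*exp(x^2) + 24*x*exp(x^2) + 24*x + 12*exp(x^2) - 12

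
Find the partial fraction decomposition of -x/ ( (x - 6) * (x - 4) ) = 2/(x - 4) - 3/(x - 6)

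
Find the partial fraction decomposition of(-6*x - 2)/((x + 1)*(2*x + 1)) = 2/(2*x + 1) - 4/(x + 1)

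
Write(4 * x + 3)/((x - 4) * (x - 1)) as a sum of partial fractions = -7/(3*(x - 1)) + 19/(3*(x - 4))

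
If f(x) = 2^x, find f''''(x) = 2^x*log(2)^4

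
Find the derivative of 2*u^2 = 4*u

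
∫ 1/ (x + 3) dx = log(2*x/3 + 2) + C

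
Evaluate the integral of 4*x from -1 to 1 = 0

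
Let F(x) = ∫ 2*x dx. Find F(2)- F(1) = 3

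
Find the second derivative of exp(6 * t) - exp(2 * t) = 36*exp(6*t) - 4*exp(2*t)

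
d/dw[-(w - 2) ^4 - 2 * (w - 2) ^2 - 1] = -4*w^3 + 24*w^2 - 52*w + 40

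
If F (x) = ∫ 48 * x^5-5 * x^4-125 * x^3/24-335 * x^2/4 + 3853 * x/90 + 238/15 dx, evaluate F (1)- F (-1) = -261/10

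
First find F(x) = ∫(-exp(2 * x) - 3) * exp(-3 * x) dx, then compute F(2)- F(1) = -exp(-1) - exp(-3) + exp(-6) + exp(-2)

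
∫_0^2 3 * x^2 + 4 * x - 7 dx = 2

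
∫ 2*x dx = x^2 + C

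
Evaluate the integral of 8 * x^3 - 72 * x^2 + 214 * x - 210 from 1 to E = -28 - (-3 + E)^2 + 2*(-3 + E)^4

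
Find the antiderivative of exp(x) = exp(x) + C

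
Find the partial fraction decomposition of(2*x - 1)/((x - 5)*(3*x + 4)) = 11/(19*(3*x + 4)) + 9/(19*(x - 5))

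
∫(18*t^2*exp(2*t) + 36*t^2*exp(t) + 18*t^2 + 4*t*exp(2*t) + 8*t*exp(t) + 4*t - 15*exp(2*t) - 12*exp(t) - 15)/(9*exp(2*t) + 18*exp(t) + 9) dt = ((exp(t) + 1)*(6*t^3 + 2*t^2 - 15*t - 27) + 18*exp(t))/(9*(exp(t) + 1)) + C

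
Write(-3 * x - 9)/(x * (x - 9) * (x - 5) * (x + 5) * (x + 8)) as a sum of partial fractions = 5/(1768*(x + 8)) - 1/(350*(x + 5)) + 3/(325*(x - 5)) - 1/(238*(x - 9)) - 1/(200*x)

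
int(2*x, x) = x^2 + C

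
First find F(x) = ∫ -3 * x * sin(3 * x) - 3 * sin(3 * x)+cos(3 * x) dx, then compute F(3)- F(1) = 4*cos(9) - 2*cos(3)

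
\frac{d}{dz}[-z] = -1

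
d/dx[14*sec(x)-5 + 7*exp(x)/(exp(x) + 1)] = (14*exp(2*x)*tan(x)*sec(x) + 28*exp(x)*tan(x)*sec(x) + 7*exp(x) + 14*tan(x)*sec(x))/(exp(2*x) + 2*exp(x) + 1)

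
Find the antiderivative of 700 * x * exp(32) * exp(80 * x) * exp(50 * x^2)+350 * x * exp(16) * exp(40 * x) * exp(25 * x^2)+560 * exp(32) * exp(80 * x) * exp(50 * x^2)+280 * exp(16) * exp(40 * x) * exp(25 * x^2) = 7*(exp((5*x + 4)^2) + 1)*exp((5*x + 4)^2) + C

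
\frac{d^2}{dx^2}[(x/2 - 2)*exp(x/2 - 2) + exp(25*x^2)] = 2500*x^2*exp(25*x^2) + x*exp(x/2 - 2)/8 + 50*exp(25*x^2)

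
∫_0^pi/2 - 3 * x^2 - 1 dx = -pi^3/8 - pi/2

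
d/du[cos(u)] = -sin(u)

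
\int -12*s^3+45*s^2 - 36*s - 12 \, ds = -3*s^4 + 15*s^3 - 18*s^2 - 12*s + C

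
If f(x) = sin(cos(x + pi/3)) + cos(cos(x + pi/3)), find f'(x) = -sqrt(2)*sin(x + pi/3)*cos(-sqrt(3)*sin(x)/2 + cos(x)/2 + pi/4)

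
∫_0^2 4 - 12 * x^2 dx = -24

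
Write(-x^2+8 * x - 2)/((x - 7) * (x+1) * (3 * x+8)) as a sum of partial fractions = -274/(145*(3*x + 8)) + 11/(40*(x + 1)) + 5/(232*(x - 7))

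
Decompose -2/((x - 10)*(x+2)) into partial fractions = 1/(6*(x + 2)) - 1/(6*(x - 10))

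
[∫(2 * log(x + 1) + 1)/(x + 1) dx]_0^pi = log(1 + pi) + log(1 + pi)^2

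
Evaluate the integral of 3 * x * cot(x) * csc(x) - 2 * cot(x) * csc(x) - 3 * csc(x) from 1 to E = (2 - 3*E)*csc(E) + csc(1)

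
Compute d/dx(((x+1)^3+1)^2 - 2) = 6*x^5 + 30*x^4 + 60*x^3 + 66*x^2 + 42*x + 12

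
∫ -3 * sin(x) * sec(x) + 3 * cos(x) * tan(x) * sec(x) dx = 0 + C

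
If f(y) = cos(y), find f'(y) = -sin(y)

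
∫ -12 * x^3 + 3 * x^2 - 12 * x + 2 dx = -3*x^4 + x^3 - 6*x^2 + 2*x + C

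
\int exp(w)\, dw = exp(w) + C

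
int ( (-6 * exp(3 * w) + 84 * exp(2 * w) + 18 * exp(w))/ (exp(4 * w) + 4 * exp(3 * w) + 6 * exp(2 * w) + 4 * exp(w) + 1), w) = (18*(exp(w) + 1)^2 + 24*exp(w))*exp(w)/(exp(w) + 1)^3 + C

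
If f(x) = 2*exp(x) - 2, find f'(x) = 2*exp(x)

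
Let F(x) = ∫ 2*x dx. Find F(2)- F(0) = 4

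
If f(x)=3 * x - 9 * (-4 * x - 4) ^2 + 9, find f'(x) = -288*x - 285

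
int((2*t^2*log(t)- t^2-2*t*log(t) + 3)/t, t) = ((t - 1)^2 + 2)*(log(t) - 1) + C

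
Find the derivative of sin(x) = cos(x)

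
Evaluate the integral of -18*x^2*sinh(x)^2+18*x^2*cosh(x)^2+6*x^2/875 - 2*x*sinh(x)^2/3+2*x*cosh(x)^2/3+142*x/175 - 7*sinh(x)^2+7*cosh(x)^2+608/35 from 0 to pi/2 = -1692/7 + pi^2/12 + 31*pi/10 + 3*pi^3/4 + 2*(pi/10 + 6)^3/7 + 5*(pi/10 + 6)^2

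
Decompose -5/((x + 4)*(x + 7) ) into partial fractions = 5/(3*(x + 7)) - 5/(3*(x + 4))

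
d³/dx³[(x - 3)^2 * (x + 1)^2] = 24*x - 24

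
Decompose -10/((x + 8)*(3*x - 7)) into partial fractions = -30/(31*(3*x - 7)) + 10/(31*(x + 8))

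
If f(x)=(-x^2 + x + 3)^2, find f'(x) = 4*x^3 - 6*x^2 - 10*x + 6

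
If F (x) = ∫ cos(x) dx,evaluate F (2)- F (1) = -sin(1) + sin(2)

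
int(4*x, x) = 2*x^2 + C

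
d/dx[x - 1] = 1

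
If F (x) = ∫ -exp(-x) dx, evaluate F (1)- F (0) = -1 + exp(-1)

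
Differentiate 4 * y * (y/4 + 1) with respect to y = 2*y + 4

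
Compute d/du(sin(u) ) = cos(u)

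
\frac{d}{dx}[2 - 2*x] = -2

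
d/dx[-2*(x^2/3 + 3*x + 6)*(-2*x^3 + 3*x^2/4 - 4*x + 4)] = 20*x^4/3 + 46*x^3 + 133*x^2/2 + 74*x/3 + 24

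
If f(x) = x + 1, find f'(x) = 1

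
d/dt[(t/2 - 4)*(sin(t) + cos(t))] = -t*sin(t)/2 + t*cos(t)/2 + 9*sin(t)/2 - 7*cos(t)/2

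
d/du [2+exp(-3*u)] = -3*exp(-3*u)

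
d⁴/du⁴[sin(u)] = sin(u)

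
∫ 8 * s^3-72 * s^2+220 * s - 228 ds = 2*s^4 - 24*s^3 + 110*s^2 - 228*s + C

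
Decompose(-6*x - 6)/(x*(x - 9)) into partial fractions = -20/(3*(x - 9)) + 2/(3*x)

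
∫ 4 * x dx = 2*x^2 + C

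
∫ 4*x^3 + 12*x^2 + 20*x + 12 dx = x^4 + 4*x^3 + 10*x^2 + 12*x + C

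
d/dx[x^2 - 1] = 2*x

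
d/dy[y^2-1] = 2*y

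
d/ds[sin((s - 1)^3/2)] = 3*(s - 1)^2*cos(s^3/2 - 3*s^2/2 + 3*s/2 - 1/2)/2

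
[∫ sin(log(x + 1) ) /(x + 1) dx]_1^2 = -cos(log(3)) + cos(log(2))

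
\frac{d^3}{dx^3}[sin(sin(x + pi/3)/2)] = 3*sin(x + pi/3)*sin(sin(x + pi/3)/2)*cos(x + pi/3)/4 - cos(x + pi/3)^3*cos(sin(x + pi/3)/2)/8 - cos(x + pi/3)*cos(sin(x + pi/3)/2)/2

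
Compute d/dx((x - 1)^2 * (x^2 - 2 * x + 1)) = 4*x^3 - 12*x^2 + 12*x - 4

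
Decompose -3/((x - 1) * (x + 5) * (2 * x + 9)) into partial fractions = 12/(11*(2*x + 9)) - 1/(2*(x + 5)) - 1/(22*(x - 1))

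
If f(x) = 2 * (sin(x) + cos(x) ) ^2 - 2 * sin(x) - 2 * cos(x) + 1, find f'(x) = 4*cos(2*x) - 2*sqrt(2)*cos(x + pi/4)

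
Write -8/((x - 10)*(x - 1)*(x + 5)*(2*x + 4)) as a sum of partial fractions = 2/(135*(x + 5)) - 1/(27*(x + 2)) + 2/(81*(x - 1)) - 1/(405*(x - 10))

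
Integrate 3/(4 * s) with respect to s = 3*log(s)/4 + C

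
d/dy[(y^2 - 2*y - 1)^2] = 4*y^3 - 12*y^2 + 4*y + 4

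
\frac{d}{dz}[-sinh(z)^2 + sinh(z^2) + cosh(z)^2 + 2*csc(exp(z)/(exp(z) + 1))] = 2*(z*exp(2*z)*cosh(z^2) + 2*z*exp(z)*cosh(z^2) + z*cosh(z^2) - exp(z)*cos(exp(z)/(exp(z) + 1))/sin(exp(z)/(exp(z) + 1))^2)/(exp(2*z) + 2*exp(z) + 1)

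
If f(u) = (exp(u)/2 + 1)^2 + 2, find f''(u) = exp(2*u) + exp(u)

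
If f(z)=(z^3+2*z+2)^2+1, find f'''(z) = 120*z^3 + 96*z + 24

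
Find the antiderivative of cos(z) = sin(z) + C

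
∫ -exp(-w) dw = exp(-w) + C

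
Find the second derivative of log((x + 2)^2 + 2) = (-2*x^2 - 8*x - 4)/(x^4 + 8*x^3 + 28*x^2 + 48*x + 36)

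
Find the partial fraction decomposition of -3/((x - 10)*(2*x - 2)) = 1/(6*(x - 1)) - 1/(6*(x - 10))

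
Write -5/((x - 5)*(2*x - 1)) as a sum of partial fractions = 10/(9*(2*x - 1)) - 5/(9*(x - 5))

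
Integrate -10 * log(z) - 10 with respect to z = -10*z*log(z) + C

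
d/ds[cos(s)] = -sin(s)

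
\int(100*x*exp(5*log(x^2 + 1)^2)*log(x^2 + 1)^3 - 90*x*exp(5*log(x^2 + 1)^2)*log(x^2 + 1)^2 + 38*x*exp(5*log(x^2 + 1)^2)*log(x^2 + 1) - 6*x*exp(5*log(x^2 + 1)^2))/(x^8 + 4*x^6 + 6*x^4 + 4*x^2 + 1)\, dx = (5*log(x^2 + 1) - 3)*exp(5*log(x^2 + 1)^2)*log(x^2 + 1)/(x^2 + 1)^3 + C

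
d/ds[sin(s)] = cos(s)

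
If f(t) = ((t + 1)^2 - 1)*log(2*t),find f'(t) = 2*t*log(t) + t + 2*t*log(2) + 2*log(t) + 2*log(2) + 2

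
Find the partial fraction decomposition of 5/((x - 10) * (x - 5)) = -1/(x - 5) + 1/(x - 10)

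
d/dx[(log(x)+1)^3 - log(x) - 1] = (3*log(x)^2 + 6*log(x) + 2)/x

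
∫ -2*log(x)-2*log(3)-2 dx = -2*x*log(3*x) + C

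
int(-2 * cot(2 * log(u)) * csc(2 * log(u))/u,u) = csc(2*log(u)) + C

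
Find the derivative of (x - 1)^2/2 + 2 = x - 1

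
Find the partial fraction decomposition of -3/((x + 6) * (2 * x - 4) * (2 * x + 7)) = 6/(55*(2*x + 7)) - 3/(80*(x + 6)) - 3/(176*(x - 2))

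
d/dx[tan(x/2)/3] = 1/(6*cos(x/2)^2)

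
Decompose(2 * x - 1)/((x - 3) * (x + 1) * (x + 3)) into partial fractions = -7/(12*(x + 3)) + 3/(8*(x + 1)) + 5/(24*(x - 3))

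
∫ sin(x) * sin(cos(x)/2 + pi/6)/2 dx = cos(cos(x)/2 + pi/6) + C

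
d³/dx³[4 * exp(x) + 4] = 4*exp(x)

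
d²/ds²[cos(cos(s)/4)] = -sin(s)^2*cos(cos(s)/4)/16 + sin(cos(s)/4)*cos(s)/4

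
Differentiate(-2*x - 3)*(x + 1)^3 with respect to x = -8*x^3 - 27*x^2 - 30*x - 11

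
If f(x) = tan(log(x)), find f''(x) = (2*sin(log(x))/cos(log(x)) - 1)/(x^2*cos(log(x))^2)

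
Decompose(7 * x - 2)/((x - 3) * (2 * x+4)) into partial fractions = 8/(5*(x + 2)) + 19/(10*(x - 3))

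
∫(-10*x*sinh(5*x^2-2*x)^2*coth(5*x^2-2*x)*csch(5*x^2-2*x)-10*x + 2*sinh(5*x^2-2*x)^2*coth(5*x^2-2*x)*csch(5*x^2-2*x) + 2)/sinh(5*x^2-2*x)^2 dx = coth(x*(5*x - 2)) + csch(x*(5*x - 2)) + C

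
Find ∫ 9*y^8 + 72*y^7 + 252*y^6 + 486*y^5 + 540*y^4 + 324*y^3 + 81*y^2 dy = y^9 + 9*y^8 + 36*y^7 + 81*y^6 + 108*y^5 + 81*y^4 + 27*y^3 + C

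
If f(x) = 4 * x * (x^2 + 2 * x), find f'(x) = 12*x^2 + 16*x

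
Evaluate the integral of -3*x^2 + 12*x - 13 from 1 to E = -E - (-2 + E)^3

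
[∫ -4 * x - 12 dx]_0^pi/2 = -2*pi*(pi/4 + 3)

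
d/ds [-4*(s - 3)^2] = 24 - 8*s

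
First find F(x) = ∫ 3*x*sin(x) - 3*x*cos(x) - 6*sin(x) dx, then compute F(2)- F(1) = -3*sin(2) - 3*cos(2)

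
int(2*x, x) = x^2 + C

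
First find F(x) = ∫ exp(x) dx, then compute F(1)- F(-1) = E - exp(-1)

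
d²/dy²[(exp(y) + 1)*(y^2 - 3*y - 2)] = y^2*exp(y) + y*exp(y) - 6*exp(y) + 2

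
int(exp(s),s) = exp(s) + C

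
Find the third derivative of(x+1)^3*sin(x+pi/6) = -x^3*cos(x + pi/6) - 9*x^2*sin(x + pi/6) - 3*x^2*cos(x + pi/6) - 18*x*sin(x + pi/6) + 15*x*cos(x + pi/6) - 3*sin(x + pi/6) + 17*cos(x + pi/6)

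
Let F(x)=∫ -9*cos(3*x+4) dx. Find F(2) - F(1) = -3*sin(10) + 3*sin(7)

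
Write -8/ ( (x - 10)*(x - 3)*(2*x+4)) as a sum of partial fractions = -1/(15*(x + 2)) + 4/(35*(x - 3)) - 1/(21*(x - 10))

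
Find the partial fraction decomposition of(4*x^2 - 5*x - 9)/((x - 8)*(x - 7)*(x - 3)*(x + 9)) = -15/(136*(x + 9)) + 1/(20*(x - 3)) - 19/(8*(x - 7)) + 207/(85*(x - 8))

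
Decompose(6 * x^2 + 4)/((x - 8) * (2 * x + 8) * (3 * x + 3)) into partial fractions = 25/(54*(x + 4)) - 5/(81*(x + 1)) + 97/(162*(x - 8))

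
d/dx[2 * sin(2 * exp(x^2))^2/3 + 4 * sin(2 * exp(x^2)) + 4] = 8*x*(sin(4*exp(x^2))/3 + 2*cos(2*exp(x^2)))*exp(x^2)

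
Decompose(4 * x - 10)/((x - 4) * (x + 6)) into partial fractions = 17/(5*(x + 6)) + 3/(5*(x - 4))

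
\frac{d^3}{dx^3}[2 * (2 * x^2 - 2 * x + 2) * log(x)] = (8*x^2 + 4*x + 8)/x^3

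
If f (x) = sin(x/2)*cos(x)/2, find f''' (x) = 7*sin(x/2)*sin(x)/8 - 13*cos(x/2)*cos(x)/16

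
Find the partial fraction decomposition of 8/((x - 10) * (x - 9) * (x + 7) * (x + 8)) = -4/(153*(x + 8)) + 1/(34*(x + 7)) - 1/(34*(x - 9)) + 4/(153*(x - 10))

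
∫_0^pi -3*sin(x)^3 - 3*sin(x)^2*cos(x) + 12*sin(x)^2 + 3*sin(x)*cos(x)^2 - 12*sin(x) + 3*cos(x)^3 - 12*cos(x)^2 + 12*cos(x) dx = -26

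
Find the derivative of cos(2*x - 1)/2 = -sin(2*x - 1)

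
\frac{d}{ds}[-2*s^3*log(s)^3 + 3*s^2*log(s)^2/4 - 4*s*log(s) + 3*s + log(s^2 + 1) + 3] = (-12*s^4*log(s)^3 - 12*s^4*log(s)^2 + 3*s^3*log(s)^2 + 3*s^3*log(s) - 12*s^2*log(s)^3 - 12*s^2*log(s)^2 - 8*s^2*log(s) - 2*s^2 + 3*s*log(s)^2 + 3*s*log(s) + 4*s - 8*log(s) - 2)/(2*s^2 + 2)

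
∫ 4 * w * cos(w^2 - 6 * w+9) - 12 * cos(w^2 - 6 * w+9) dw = 2*sin((w - 3)^2) + C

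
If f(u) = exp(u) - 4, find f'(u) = exp(u)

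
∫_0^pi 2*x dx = pi^2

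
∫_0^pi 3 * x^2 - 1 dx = -pi + pi^3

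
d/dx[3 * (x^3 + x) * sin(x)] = 3*x^3*cos(x) + 9*x^2*sin(x) + 3*x*cos(x) + 3*sin(x)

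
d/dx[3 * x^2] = 6*x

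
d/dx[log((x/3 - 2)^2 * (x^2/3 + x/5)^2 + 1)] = (150*x^5 - 1350*x^4 + 2196*x^3 + 2916*x^2 + 648*x)/(25*x^6 - 270*x^5 + 549*x^4 + 972*x^3 + 324*x^2 + 2025)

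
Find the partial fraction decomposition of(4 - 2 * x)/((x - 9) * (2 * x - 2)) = -1/(8*(x - 1)) - 7/(8*(x - 9))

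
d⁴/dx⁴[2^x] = 2^x*log(2)^4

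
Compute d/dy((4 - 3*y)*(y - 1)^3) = -12*y^3 + 39*y^2 - 42*y + 15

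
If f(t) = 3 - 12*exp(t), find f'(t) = -12*exp(t)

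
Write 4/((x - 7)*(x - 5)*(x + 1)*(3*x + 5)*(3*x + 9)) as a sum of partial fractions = -27/(1040*(3*x + 5)) + 1/(480*(x + 3)) + 1/(144*(x + 1)) - 1/(1440*(x - 5)) + 1/(3120*(x - 7))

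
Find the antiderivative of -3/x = -3*log(x) + C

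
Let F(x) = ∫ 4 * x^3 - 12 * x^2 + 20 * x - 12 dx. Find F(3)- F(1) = 32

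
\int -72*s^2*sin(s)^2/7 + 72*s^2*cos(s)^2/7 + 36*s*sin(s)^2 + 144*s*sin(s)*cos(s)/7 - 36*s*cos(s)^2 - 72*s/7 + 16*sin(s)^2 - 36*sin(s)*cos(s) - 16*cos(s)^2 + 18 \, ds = (sin(2*s) - 1)*(36*s^2/7 - 18*s - 8) + C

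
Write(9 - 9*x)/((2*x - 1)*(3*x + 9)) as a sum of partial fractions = 3/(7*(2*x - 1)) - 12/(7*(x + 3))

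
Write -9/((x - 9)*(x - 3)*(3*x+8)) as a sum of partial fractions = -81/(595*(3*x + 8)) + 3/(34*(x - 3)) - 3/(70*(x - 9))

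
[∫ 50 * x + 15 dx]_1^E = -40 + 5*E*(3 + 5*E)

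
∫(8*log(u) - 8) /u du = 4*(log(u) - 1)^2 + C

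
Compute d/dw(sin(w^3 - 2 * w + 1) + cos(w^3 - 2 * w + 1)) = -3*w^2*sin(w^3 - 2*w + 1) + 3*w^2*cos(w^3 - 2*w + 1) + 2*sin(w^3 - 2*w + 1) - 2*cos(w^3 - 2*w + 1)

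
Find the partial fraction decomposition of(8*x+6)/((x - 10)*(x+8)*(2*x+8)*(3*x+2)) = -9/(7040*(3*x + 2)) + 29/(1584*(x + 8)) - 13/(560*(x + 4)) + 43/(8064*(x - 10))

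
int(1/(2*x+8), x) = log(x/2 + 2)/2 + C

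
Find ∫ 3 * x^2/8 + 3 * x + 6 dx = x^3/8 + 3*x^2/2 + 6*x + C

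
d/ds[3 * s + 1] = 3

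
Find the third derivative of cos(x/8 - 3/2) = sin(x/8 - 3/2)/512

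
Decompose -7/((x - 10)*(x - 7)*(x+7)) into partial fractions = -1/(34*(x + 7)) + 1/(6*(x - 7)) - 7/(51*(x - 10))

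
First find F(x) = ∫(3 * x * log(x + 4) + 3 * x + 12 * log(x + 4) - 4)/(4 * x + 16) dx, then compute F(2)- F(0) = log(6)/2 + log(4)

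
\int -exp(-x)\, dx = exp(-x) + C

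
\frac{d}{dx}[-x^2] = -2*x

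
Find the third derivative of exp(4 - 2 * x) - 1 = -8*exp(4 - 2*x)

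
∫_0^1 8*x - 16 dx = -12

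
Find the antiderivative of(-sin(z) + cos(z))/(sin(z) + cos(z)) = log(sin(z + pi/4)) + C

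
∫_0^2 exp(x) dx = -1 + exp(2)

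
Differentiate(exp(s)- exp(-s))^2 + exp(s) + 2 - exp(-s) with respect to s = (2*exp(4*s) + exp(3*s) + exp(s) - 2)*exp(-2*s)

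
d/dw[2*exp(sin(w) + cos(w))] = 2*sqrt(2)*exp(sin(w))*exp(cos(w))*cos(w + pi/4)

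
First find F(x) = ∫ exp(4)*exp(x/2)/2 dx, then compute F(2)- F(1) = -exp(9/2) + exp(5)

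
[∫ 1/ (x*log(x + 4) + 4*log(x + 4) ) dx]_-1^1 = -log(log(3)) + log(log(5))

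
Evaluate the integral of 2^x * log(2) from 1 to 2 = 2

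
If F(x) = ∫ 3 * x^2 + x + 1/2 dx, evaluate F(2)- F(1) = 9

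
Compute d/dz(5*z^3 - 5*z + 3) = 15*z^2 - 5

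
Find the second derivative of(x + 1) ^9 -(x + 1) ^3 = 72*x^7 + 504*x^6 + 1512*x^5 + 2520*x^4 + 2520*x^3 + 1512*x^2 + 498*x + 66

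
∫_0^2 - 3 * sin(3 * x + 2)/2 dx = cos(8)/2 - cos(2)/2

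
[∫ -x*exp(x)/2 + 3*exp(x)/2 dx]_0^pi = -2 + (4 - pi)*exp(pi)/2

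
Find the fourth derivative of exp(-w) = exp(-w)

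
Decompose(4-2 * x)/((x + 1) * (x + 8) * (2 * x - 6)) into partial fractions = 10/(77*(x + 8)) - 3/(28*(x + 1)) - 1/(44*(x - 3))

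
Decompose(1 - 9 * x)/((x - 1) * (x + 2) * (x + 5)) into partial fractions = 23/(9*(x + 5)) - 19/(9*(x + 2)) - 4/(9*(x - 1))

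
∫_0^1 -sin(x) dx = -1 + cos(1)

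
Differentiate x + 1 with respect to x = 1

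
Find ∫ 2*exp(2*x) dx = exp(2*x) + C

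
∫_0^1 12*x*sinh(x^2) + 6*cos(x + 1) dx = -6 - 6*sin(1) + 6*sin(2) + 6*cosh(1)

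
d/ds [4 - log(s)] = -1/s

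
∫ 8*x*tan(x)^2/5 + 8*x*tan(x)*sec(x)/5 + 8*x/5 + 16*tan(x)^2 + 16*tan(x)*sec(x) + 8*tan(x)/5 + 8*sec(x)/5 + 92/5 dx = (4*x/5 + 8)*(2*tan(x) + 2*sec(x) + 3) + C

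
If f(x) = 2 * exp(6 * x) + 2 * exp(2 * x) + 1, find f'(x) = 12*exp(6*x) + 4*exp(2*x)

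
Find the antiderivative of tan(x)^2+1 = tan(x) + C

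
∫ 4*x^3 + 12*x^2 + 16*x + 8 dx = x^4 + 4*x^3 + 8*x^2 + 8*x + C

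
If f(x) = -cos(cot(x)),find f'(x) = -sin(1/tan(x))/sin(x)^2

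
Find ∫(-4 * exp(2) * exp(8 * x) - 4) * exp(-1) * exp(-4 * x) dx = -2*sinh(4*x + 1) + C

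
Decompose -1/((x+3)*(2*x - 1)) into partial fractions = -2/(7*(2*x - 1)) + 1/(7*(x + 3))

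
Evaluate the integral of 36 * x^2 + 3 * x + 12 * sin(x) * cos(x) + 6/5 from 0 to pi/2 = 3*pi/5 + 3*pi^2/8 + 6 + 3*pi^3/2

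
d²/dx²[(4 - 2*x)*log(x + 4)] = (-2*x - 20)/(x^2 + 8*x + 16)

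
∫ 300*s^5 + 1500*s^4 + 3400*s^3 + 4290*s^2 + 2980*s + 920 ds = 50*s^6 + 300*s^5 + 850*s^4 + 1430*s^3 + 1490*s^2 + 920*s + C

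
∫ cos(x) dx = sin(x) + C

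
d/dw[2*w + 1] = 2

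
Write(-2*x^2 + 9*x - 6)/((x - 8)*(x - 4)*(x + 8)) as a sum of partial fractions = -103/(96*(x + 8)) + 1/(24*(x - 4)) - 31/(32*(x - 8))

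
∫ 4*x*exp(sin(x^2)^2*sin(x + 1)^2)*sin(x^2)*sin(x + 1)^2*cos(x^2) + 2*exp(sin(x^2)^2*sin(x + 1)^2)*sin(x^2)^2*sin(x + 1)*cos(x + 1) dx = exp(sin(x^2)^2*sin(x + 1)^2) + C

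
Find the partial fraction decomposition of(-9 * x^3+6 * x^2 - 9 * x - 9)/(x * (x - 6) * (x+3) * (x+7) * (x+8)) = 1011/(112*(x + 8)) - 3435/(364*(x + 7)) + 7/(12*(x + 3)) - 199/(1092*(x - 6)) + 1/(112*x)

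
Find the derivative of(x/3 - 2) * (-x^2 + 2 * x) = -x^2 + 16*x/3 - 4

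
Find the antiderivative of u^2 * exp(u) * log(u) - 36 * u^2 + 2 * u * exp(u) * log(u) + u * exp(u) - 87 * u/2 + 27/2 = u^2*exp(u)*log(u) + 3*(u + 2)*(-16*u^2 + 3*u + 12)/4 + C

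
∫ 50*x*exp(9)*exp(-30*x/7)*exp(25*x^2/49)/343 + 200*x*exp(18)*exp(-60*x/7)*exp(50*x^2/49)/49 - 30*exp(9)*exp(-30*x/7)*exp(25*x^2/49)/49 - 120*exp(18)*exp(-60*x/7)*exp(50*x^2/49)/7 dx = (14*exp((5*x - 21)^2/49) + 1)*exp((5*x - 21)^2/49)/7 + C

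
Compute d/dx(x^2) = 2*x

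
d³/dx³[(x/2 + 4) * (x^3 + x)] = 12*x + 24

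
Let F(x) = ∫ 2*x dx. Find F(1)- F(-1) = 0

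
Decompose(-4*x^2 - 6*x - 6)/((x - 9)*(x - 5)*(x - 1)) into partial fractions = -1/(2*(x - 1)) + 17/(2*(x - 5)) - 12/(x - 9)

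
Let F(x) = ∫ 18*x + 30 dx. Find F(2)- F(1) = 57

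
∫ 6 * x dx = 3*x^2 + C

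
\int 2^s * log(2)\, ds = 2^s + C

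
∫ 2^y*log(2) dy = 2^y + C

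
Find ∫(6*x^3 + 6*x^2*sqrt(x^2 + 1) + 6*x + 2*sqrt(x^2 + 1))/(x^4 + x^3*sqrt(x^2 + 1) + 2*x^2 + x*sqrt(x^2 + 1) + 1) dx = 2*log(x + sqrt(x^2 + 1)) + 2*log(x^2 + 1) + C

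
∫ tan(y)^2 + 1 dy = tan(y) + C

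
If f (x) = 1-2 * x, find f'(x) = -2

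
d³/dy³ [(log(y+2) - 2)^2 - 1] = (4*log(y + 2) - 14)/(y^3 + 6*y^2 + 12*y + 8)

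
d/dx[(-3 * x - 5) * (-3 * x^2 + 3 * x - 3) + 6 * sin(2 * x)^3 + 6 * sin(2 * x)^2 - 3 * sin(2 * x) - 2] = 27*x^2 + 12*x + 36*sin(2*x)^2*cos(2*x) + 12*sin(4*x) - 6*cos(2*x) - 6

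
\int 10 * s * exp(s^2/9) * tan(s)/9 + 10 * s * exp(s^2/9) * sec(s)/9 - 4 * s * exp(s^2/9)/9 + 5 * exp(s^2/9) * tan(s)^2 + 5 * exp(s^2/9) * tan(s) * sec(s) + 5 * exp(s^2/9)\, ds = (5*tan(s) + 5*sec(s) - 2)*exp(s^2/9) + C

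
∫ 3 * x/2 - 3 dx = 3*x^2/4 - 3*x + C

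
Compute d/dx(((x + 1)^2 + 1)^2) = 4*x^3 + 12*x^2 + 16*x + 8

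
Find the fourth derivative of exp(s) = exp(s)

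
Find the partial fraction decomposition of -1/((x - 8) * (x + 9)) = 1/(17*(x + 9)) - 1/(17*(x - 8))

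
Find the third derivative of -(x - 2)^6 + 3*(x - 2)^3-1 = -120*x^3 + 720*x^2 - 1440*x + 978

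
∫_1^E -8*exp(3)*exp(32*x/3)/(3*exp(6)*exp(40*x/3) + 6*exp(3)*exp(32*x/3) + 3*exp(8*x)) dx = -exp(-17/3)/(exp(-17/3) + 1) + exp(-8*E/3 - 3)/(exp(-8*E/3 - 3) + 1)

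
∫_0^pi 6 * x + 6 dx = -3 + 3*(1 + pi)^2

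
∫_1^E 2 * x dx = -1 + exp(2)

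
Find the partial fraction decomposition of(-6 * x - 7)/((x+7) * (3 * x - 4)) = -9/(5*(3*x - 4)) - 7/(5*(x + 7))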